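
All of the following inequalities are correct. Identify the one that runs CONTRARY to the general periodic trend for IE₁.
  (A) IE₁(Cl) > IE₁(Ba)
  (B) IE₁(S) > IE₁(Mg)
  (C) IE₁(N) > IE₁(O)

(C)

The general trend: IE₁ increases across a period and decreases down a group.
(A) Cl (period 3, group 17) vs Ba (period 6, group 2): the stated order agrees with the simple trend.
(B) S (period 3, group 16) vs Mg (period 3, group 2): the stated order agrees with the simple trend.
(C) N (period 2, group 15) vs O (period 2, group 16): the stated order contradicts the simple trend.
The exception is (C): pairing an electron in O's 2p⁴ costs repulsion energy, so O ionizes more easily than half-filled N (2p³).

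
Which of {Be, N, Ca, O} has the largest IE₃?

Consider each +2 ion: Be²⁺ is the bare [He] core; N²⁺ still has 3 valence electrons; Ca²⁺ is the bare [Ar] core; O²⁺ still has 4 valence electrons.
Usually core removal costs more than valence removal, but here the competition is close: a tightly held n=2 valence electron can cost more to remove than an n=3 core electron, so the actual values have to decide it.
Valence configurations: N²⁺ [He]2s²2p¹, O²⁺ [He]2s²2p².
Tabulated IE_3 (kJ/mol): Be 14849, N 4578, Ca 4912, O 5300.
Putting it together, IE_3: N < Ca < O < Be.

Be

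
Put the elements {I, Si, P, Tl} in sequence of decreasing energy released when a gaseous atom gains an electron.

I > Si > P > Tl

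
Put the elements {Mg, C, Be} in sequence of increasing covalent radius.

Be is in period 2, group 2; C is in period 2, group 14; Mg is in period 3, group 2.
Across a period the added protons contract the valence shell; down a group each new principal shell makes the atom larger.
Here both period and group differ, so the two effects have to be weighed against each other.
Be > C: both are in period 2; the period trend gives Be the larger value.
Mg > Be: they share group 2; the group trend gives Mg the larger value.
Tabulated atomic radius (pm): Be 102, C 75, Mg 139.
So from smallest to largest: C < Be < Mg.

C < Be < Mg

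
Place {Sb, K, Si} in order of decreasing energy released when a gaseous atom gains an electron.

Si > Sb > K

Si is in period 3, group 14; K is in period 4, group 1; Sb is in period 5, group 15.
Atoms with high Z_eff and room in the valence shell (especially the halogens) have the most exothermic electron affinities.
Neither a single period nor a single group — weigh both effects.
Sb > K: period and group pull opposite ways; the across-period shift dominates (103 vs 48 kJ/mol).
Si > Sb: the two effects oppose for this pair; the down-group effect wins (134 vs 103 kJ/mol).
For reference (kJ/mol): Si 134, K 48, Sb 103.
So from highest to lowest: Si > Sb > K.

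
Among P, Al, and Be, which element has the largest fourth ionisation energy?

IE_4 is the cost of taking one more electron from the +3 cation: P³⁺ still has 2 valence electrons; Al³⁺ is the bare [Ne] core; Be³⁺ is already 1 electron into the core.
Pulling an electron out of a noble-gas core costs far more than removing a remaining valence electron, so Al and Be sit at the high end of IE_4.
Tabulated IE_4 (kJ/mol): P 4964, Al 11577, Be 21007.
Putting it together, IE_4: P < Al < Be.

Be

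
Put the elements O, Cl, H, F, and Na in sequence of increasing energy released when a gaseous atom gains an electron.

Na < H < O < F < Cl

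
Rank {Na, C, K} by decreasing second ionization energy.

The second ionization energy removes an electron from the +1 ion. For each element: Na⁺ is the bare [Ne] core; C⁺ still has 3 valence electrons; K⁺ is the bare [Ar] core.
Breaking into a closed-shell core is much more expensive than removing a leftover valence electron — K and Na have the largest IE_2 here.
Approximate IE_2 values (kJ/mol): Na 4562, C 2353, K 3052.
Overall IE_2 order: C < K < Na.

Na > K > C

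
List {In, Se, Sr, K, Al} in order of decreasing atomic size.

K > Sr > In > Al > Se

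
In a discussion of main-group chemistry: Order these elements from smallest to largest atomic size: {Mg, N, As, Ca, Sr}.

Radius decreases left→right (rising Z_eff, same n) and increases top→bottom (higher n).
Here both period and group differ, so the two effects have to be weighed against each other.
As > N: As sits below N in group 15, so the down-group effect alone puts As larger.
Mg > As: period and group pull opposite ways; the across-period shift dominates (139 vs 121 pm).
Ca > Mg: Ca sits below Mg in group 2, so the down-group effect alone puts Ca larger.
Sr > Ca: they share group 2; the group trend gives Sr the larger value.
For reference (pm): N 71, Mg 139, Ca 171, As 121, Sr 185.
So from smallest to largest: N < As < Mg < Ca < Sr.

N, As, Mg, Ca, Sr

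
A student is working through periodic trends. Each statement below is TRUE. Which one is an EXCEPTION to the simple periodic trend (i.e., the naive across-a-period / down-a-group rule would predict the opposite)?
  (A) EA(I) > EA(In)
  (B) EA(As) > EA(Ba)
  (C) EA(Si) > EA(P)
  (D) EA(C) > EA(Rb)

The general trend: electron affinity increases across a period and decreases down a group.
(A) I (period 5, group 17) vs In (period 5, group 13): the stated order agrees with the simple trend.
(B) As (period 4, group 15) vs Ba (period 6, group 2): the stated order agrees with the simple trend.
(C) Si (period 3, group 14) vs P (period 3, group 15): the stated order contradicts the simple trend.
(D) C (period 2, group 14) vs Rb (period 5, group 1): the stated order agrees with the simple trend.
The exception is (C): adding an electron to P's half-filled 3p³ is unfavourable, so Si (3p²) has the more exothermic EA.

(C)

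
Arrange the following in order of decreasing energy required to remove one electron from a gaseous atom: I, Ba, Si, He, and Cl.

He > Cl > I > Si > Ba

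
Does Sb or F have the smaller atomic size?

F

F is in period 2, group 17; Sb is in period 5, group 15.
Radius decreases left→right (rising Z_eff, same n) and increases top→bottom (higher n).
Neither a single period nor a single group — weigh both effects.
Sb > F: both effects reinforce here, so Sb is clearly the larger of the two.
For reference (pm): F 64, Sb 140.
So F has the smaller atomic size (F < Sb).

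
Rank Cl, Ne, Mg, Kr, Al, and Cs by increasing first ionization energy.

Cs, Al, Mg, Cl, Kr, Ne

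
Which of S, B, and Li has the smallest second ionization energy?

The second ionization energy removes an electron from the +1 ion. For each element: S⁺ still has 5 valence electrons; B⁺ still has 2 valence electrons; Li⁺ is the bare [He] core.
Breaking into a closed-shell core is much more expensive than removing a leftover valence electron — Li has the largest IE_2 here.
Valence configurations: S⁺ [Ne]3s²3p³, B⁺ [He]2s².
Approximate IE_2 values (kJ/mol): S 2252, B 2427, Li 7298.
Overall IE_2 order: S < B < Li.

S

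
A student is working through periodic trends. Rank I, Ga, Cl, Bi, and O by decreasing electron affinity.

Cl > I > O > Bi > Ga

O is in period 2, group 16; Cl is in period 3, group 17; Ga is in period 4, group 13; I is in period 5, group 17; Bi is in period 6, group 15.
EA tends to increase across a period and decrease down a group, though the pattern is less regular than for IE or radius.
Here both period and group differ, so the two effects have to be weighed against each other.
Bi > Ga: the two effects oppose for this pair; the across-period effect wins (91 vs 29 kJ/mol).
O > Bi: both effects reinforce here, so O is clearly the higher of the two.
I > O: the two effects oppose for this pair; the across-period effect wins (295 vs 141 kJ/mol).
Cl > I: Cl sits above I in group 17, so the down-group effect alone puts Cl higher.
Approximate values (kJ/mol): O 141, Cl 349, Ga 29, I 295, Bi 91.
So from highest to lowest: Cl > I > O > Bi > Ga.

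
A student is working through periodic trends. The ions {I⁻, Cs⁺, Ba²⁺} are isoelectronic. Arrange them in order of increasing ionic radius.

Ba²⁺ < Cs⁺ < I⁻

All of these have 54 electrons, so size is governed by nuclear charge alone: the more protons, the stronger the pull on the same electron cloud, and the smaller the ion.
Nuclear charges: Ba²⁺ (Z=56), Cs⁺ (Z=55), I⁻ (Z=53).
Smallest to largest: Ba²⁺ < Cs⁺ < I⁻.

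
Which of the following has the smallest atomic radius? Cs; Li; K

Li

Li is in period 2, group 1; K is in period 4, group 1; Cs is in period 6, group 1.
Across a period the added protons contract the valence shell; down a group each new principal shell makes the atom larger.
All are in group 1, so atomic radius increases down the group.
The smallest atomic radius among these belongs to Li.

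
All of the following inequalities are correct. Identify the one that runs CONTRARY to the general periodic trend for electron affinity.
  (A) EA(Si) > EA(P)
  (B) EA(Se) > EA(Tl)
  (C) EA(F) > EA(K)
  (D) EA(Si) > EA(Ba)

The general trend: electron affinity increases across a period and decreases down a group.
(A) Si (period 3, group 14) vs P (period 3, group 15): the stated order contradicts the simple trend.
(B) Se (period 4, group 16) vs Tl (period 6, group 13): the stated order agrees with the simple trend.
(C) F (period 2, group 17) vs K (period 4, group 1): the stated order agrees with the simple trend.
(D) Si (period 3, group 14) vs Ba (period 6, group 2): the stated order agrees with the simple trend.
The exception is (A): adding an electron to P's half-filled 3p³ is unfavourable, so Si (3p²) has the more exothermic EA.

(A)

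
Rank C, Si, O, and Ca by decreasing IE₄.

O > Ca > C > Si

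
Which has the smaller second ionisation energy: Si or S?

The second ionization energy removes an electron from the +1 ion. For each element: Si⁺ still has 3 valence electrons; S⁺ still has 5 valence electrons.
All are still removing valence electrons, so compare the +1 ions as you would atoms: IE_2 generally rises across a period (higher Z_eff) and falls down a group (larger shell), subject to the usual subshell exceptions.
Valence configurations: Si⁺ [Ne]3s²3p¹, S⁺ [Ne]3s²3p³.
Approximate IE_2 values (kJ/mol): Si 1577, S 2252.
Overall IE_2 order: Si < S.

Si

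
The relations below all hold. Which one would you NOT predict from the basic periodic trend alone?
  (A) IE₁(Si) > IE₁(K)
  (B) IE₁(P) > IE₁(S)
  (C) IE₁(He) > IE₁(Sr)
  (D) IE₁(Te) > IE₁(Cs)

(B)

The general trend: IE₁ increases across a period and decreases down a group.
(A) Si (period 3, group 14) vs K (period 4, group 1): the stated order agrees with the simple trend.
(B) P (period 3, group 15) vs S (period 3, group 16): the stated order contradicts the simple trend.
(C) He (period 1, group 18) vs Sr (period 5, group 2): the stated order agrees with the simple trend.
(D) Te (period 5, group 16) vs Cs (period 6, group 1): the stated order agrees with the simple trend.
The exception is (B): S (3p⁴) ionizes more easily than half-filled P (3p³) because the paired 3p electron in S is pushed out by e⁻–e⁻ repulsion.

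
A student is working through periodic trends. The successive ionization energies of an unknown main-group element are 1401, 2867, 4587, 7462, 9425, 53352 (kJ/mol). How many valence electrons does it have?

Look for the largest jump between consecutive ionization energies: IE6/IE5 ≈ 5.7, far larger than any earlier ratio.
That jump marks the point where a core electron is being removed. So the atom has 5 valence electrons.

5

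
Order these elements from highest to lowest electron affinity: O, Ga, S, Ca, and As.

O is in period 2, group 16; S is in period 3, group 16; Ca is in period 4, group 2; Ga is in period 4, group 13; As is in period 4, group 15.
EA tends to increase across a period and decrease down a group, though the pattern is less regular than for IE or radius.
Here both period and group differ, so the two effects have to be weighed against each other.
Ga > Ca: both are in period 4; the period trend gives Ga the larger value.
As > Ga: As lies to the right of Ga in period 4, so the across-period effect alone puts As higher.
O > As: both effects reinforce here, so O is clearly the higher of the two.
S > O: this pair runs against the simple trend — see the exception note.
Note the exception: S has a higher electron affinity than O, contrary to the simple trend — the compact 2p subshell of O repels the added electron more than S's larger 3p does.
Approximate values (kJ/mol): O 141, S 200, Ca 2, Ga 29, As 78.
So from highest to lowest: S > O > As > Ga > Ca.

S, O, As, Ga, Ca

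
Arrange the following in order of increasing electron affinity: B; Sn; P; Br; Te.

B < P < Sn < Te < Br

B is in period 2, group 13; P is in period 3, group 15; Br is in period 4, group 17; Sn is in period 5, group 14; Te is in period 5, group 16.
EA tends to increase across a period and decrease down a group, though the pattern is less regular than for IE or radius.
Neither a single period nor a single group — weigh both effects.
P > B: period and group pull opposite ways; the across-period shift dominates (72 vs 27 kJ/mol).
Sn > P: this pair runs against the simple trend — see the exception note.
Te > Sn: Te lies to the right of Sn in period 5, so the across-period effect alone puts Te higher.
Br > Te: relative to Te, both the across-period and down-group shifts push Br's electron affinity up.
Note the exception: Sn has a higher electron affinity than P, contrary to the simple trend — adding an electron to P's half-filled np³ subshell costs electron-pairing energy.
For reference (kJ/mol): B 27, P 72, Br 325, Sn 107, Te 190.
So from lowest to highest: B < P < Sn < Te < Br.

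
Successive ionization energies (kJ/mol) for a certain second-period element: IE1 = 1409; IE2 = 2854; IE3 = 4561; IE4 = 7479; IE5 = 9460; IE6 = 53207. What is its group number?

Look for the largest jump between consecutive ionization energies: IE6/IE5 ≈ 5.6, far larger than any earlier ratio.
That jump marks the point where a core electron is being removed. So the atom has 5 valence electrons.
A main-group element with 5 valence electrons is in group 15.

Group 15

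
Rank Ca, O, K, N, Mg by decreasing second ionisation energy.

The second ionization energy removes an electron from the +1 ion. For each element: Ca⁺ still has 1 valence electron; O⁺ still has 5 valence electrons; K⁺ is the bare [Ar] core; N⁺ still has 4 valence electrons; Mg⁺ still has 1 valence electron.
Usually core removal costs more than valence removal, but here the competition is close: a tightly held n=2 valence electron can cost more to remove than an n=3 core electron, so the actual values have to decide it.
Valence configurations: Ca⁺ [Ar]4s¹, O⁺ [He]2s²2p³, N⁺ [He]2s²2p², Mg⁺ [Ne]3s¹.
Tabulated IE_2 (kJ/mol): Ca 1145, O 3388, K 3052, N 2856, Mg 1451.
So the second ionization energies run Ca < Mg < N < K < O.

O, K, N, Mg, Ca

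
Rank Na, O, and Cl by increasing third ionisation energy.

Consider each +2 ion: Na²⁺ is already 1 electron into the core; O²⁺ still has 4 valence electrons; Cl²⁺ still has 5 valence electrons.
Breaking into a closed-shell core is much more expensive than removing a leftover valence electron — Na has the largest IE_3 here.
Valence configurations: O²⁺ [He]2s²2p², Cl²⁺ [Ne]3s²3p³.
Tabulated IE_3 (kJ/mol): Na 6910, O 5300, Cl 3822.
Hence IE_3: Cl < O < Na.

Cl, O, Na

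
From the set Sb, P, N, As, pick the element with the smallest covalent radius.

N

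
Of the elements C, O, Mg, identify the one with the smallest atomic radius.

O

Across a period the added protons contract the valence shell; down a group each new principal shell makes the atom larger.
These span different periods and groups, so the two trends combine.
C > O: C lies to the left of O in period 2, so the across-period effect alone puts C larger.
Mg > C: relative to C, both the across-period and down-group shifts push Mg's atomic radius up.
For reference (pm): C 75, O 63, Mg 139.
The smallest atomic radius among these belongs to O.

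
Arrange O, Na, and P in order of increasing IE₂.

P, O, Na

After 1 electron has been removed, what remains? O⁺ still has 5 valence electrons; Na⁺ is the bare [Ne] core; P⁺ still has 4 valence electrons.
Breaking into a closed-shell core is much more expensive than removing a leftover valence electron — Na has the largest IE_2 here.
Valence configurations: O⁺ [He]2s²2p³, P⁺ [Ne]3s²3p².
Tabulated IE_2 (kJ/mol): O 3388, Na 4562, P 1907.
So the second ionization energies run P < O < Na.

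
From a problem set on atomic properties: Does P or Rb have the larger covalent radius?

P is in period 3, group 15; Rb is in period 5, group 1.
Moving right in a period, electrons are added to the same shell under a stronger nuclear pull, so atoms get smaller; moving down, a new shell is opened and atoms get larger.
Here both period and group differ, so the two effects have to be weighed against each other.
Rb > P: relative to P, both the across-period and down-group shifts push Rb's atomic radius up.
For reference (pm): P 111, Rb 210.
So Rb has the larger covalent radius (Rb > P).

Rb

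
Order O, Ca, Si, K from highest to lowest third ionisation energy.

O > Ca > K > Si

The third ionization energy removes an electron from the +2 ion. For each element: O²⁺ still has 4 valence electrons; Ca²⁺ is the bare [Ar] core; Si²⁺ still has 2 valence electrons; K²⁺ is already 1 electron into the core.
Usually core removal costs more than valence removal, but here the competition is close: a tightly held n=2 valence electron can cost more to remove than an n=3 core electron, so the actual values have to decide it.
Valence configurations: O²⁺ [He]2s²2p², Si²⁺ [Ne]3s².
Approximate IE_3 values (kJ/mol): O 5300, Ca 4912, Si 3232, K 4420.
Hence IE_3: Si < K < Ca < O.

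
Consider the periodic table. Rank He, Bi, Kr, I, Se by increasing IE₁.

First ionization energy rises across a period (greater Z_eff holds electrons more tightly) and falls down a group (valence electrons are farther from the nucleus).
These span different periods and groups, so the two trends combine.
Se > Bi: both effects reinforce here, so Se is clearly the higher of the two.
I > Se: period and group pull opposite ways; the across-period shift dominates (1008 vs 941 kJ/mol).
Kr > I: both effects reinforce here, so Kr is clearly the higher of the two.
He > Kr: they share group 18; the group trend gives He the larger value.
Approximate values (kJ/mol): He 2372, Se 941, Kr 1351, I 1008, Bi 703.
So from lowest to highest: Bi < Se < I < Kr < He.

Bi < Se < I < Kr < He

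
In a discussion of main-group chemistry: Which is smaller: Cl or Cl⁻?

Forming Cl⁻ adds 1 electron to Cl. More electron–electron repulsion in the same shell, with unchanged nuclear charge, lets the cloud expand.
An anion is larger than its parent atom: Cl⁻ > Cl.

Cl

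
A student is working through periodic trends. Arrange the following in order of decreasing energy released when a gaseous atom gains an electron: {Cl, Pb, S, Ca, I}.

Cl, I, S, Pb, Ca

Electron affinity generally becomes more exothermic across a period toward the halogens and less exothermic down a group.
Here both period and group differ, so the two effects have to be weighed against each other.
Pb > Ca: the two effects oppose for this pair; the across-period effect wins (35 vs 2 kJ/mol).
S > Pb: both effects reinforce here, so S is clearly the higher of the two.
I > S: the two effects oppose for this pair; the across-period effect wins (295 vs 200 kJ/mol).
Cl > I: they share group 17; the group trend gives Cl the larger value.
For reference (kJ/mol): S 200, Cl 349, Ca 2, I 295, Pb 35.
So from highest to lowest: Cl > I > S > Pb > Ca.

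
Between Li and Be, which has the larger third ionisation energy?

Consider each +2 ion: Li²⁺ is already 1 electron into the core; Be²⁺ is the bare [He] core.
All of these are removing an electron from a noble-gas core or deeper; the smaller core (lower principal quantum number) is held far more tightly, and within a period the higher nuclear charge binds the same core more tightly.
The numbers (kJ/mol): Li 11815, Be 14849.
So the third ionization energies run Li < Be.

Be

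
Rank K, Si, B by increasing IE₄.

After 3 electrons have been removed, what remains? K³⁺ is already 2 electrons into the core; Si³⁺ still has 1 valence electron; B³⁺ is the bare [He] core.
Breaking into a closed-shell core is much more expensive than removing a leftover valence electron — K and B have the largest IE_4 here.
Tabulated IE_4 (kJ/mol): K 5877, Si 4356, B 25026.
So the fourth ionization energies run Si < K < B.

Si < K < B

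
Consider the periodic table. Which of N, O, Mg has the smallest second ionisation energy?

Mg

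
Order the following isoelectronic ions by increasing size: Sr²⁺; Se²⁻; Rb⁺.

Sr²⁺ < Rb⁺ < Se²⁻

All of these have 36 electrons, so size is governed by nuclear charge alone: the more protons, the stronger the pull on the same electron cloud, and the smaller the ion.
Nuclear charges: Sr²⁺ (Z=38), Rb⁺ (Z=37), Se²⁻ (Z=34).
Smallest to largest: Sr²⁺ < Rb⁺ < Se²⁻.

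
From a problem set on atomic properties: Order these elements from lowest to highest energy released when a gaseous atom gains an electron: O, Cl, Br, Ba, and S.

Ba < O < S < Br < Cl

Adding an electron releases more energy for atoms nearer the top right (short of the noble gases).
These span different periods and groups, so the two trends combine.
O > Ba: relative to Ba, both the across-period and down-group shifts push O's electron affinity up.
S > O: this pair runs against the simple trend — see the exception note.
Br > S: the two effects oppose for this pair; the across-period effect wins (325 vs 200 kJ/mol).
Cl > Br: they share group 17; the group trend gives Cl the larger value.
Note the exception: S has a higher electron affinity than O, contrary to the simple trend — the compact 2p subshell of O repels the added electron more than S's larger 3p does.
For reference (kJ/mol): O 141, S 200, Cl 349, Br 325, Ba 14.
So from lowest to highest: Ba < O < S < Br < Cl.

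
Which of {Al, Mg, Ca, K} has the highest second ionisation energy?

K

After 1 electron has been removed, what remains? Al⁺ still has 2 valence electrons; Mg⁺ still has 1 valence electron; Ca⁺ still has 1 valence electron; K⁺ is the bare [Ar] core.
Breaking into a closed-shell core is much more expensive than removing a leftover valence electron — K has the largest IE_2 here.
Valence configurations: Al⁺ [Ne]3s², Mg⁺ [Ne]3s¹, Ca⁺ [Ar]4s¹.
Approximate IE_2 values (kJ/mol): Al 1817, Mg 1451, Ca 1145, K 3052.
So the second ionization energies run Ca < Mg < Al < K.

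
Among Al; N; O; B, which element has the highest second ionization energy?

Consider each +1 ion: Al⁺ still has 2 valence electrons; N⁺ still has 4 valence electrons; O⁺ still has 5 valence electrons; B⁺ still has 2 valence electrons.
All are still removing valence electrons, so compare the +1 ions as you would atoms: IE_2 generally rises across a period (higher Z_eff) and falls down a group (larger shell), subject to the usual subshell exceptions.
Valence configurations: Al⁺ [Ne]3s², N⁺ [He]2s²2p², O⁺ [He]2s²2p³, B⁺ [He]2s².
Approximate IE_2 values (kJ/mol): Al 1817, N 2856, O 3388, B 2427.
Putting it together, IE_2: Al < B < N < O.

O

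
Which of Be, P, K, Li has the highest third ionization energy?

Be

The third ionization energy removes an electron from the +2 ion. For each element: Be²⁺ is the bare [He] core; P²⁺ still has 3 valence electrons; K²⁺ is already 1 electron into the core; Li²⁺ is already 1 electron into the core.
Core electrons are held far more tightly than valence electrons, so K, Li and Be top the IE_3 order.
Tabulated IE_3 (kJ/mol): Be 14849, P 2914, K 4420, Li 11815.
So the third ionization energies run P < K < Li < Be.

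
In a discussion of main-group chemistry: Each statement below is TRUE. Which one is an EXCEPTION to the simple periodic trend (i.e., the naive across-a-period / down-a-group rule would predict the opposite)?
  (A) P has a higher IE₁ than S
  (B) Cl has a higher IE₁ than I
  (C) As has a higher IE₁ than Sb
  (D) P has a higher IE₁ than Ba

(A)

The general trend: IE₁ increases across a period and decreases down a group.
(A) P (period 3, group 15) vs S (period 3, group 16): the stated order contradicts the simple trend.
(B) Cl (period 3, group 17) vs I (period 5, group 17): the stated order agrees with the simple trend.
(C) As (period 4, group 15) vs Sb (period 5, group 15): the stated order agrees with the simple trend.
(D) P (period 3, group 15) vs Ba (period 6, group 2): the stated order agrees with the simple trend.
The exception is (A): S (3p⁴) ionizes more easily than half-filled P (3p³) because the paired 3p electron in S is pushed out by e⁻–e⁻ repulsion.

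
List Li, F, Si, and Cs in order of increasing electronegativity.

Cs, Li, Si, F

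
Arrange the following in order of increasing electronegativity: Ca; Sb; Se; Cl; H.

H is in period 1, group 1; Cl is in period 3, group 17; Ca is in period 4, group 2; Se is in period 4, group 16; Sb is in period 5, group 15.
Electronegativity increases across a period and decreases down a group, tracking effective nuclear charge and atomic size.
Neither a single period nor a single group — weigh both effects.
Sb > Ca: the two effects oppose for this pair; the across-period effect wins (2.05 vs 1.00).
H > Sb: period and group pull opposite ways; the down-group shift dominates (2.20 vs 2.05).
Se > H: period and group pull opposite ways; the across-period shift dominates (2.55 vs 2.20).
Cl > Se: both effects reinforce here, so Cl is clearly the higher of the two.
Tabulated electronegativity (Pauling): H 2.20, Cl 3.16, Ca 1.00, Se 2.55, Sb 2.05.
So from lowest to highest: Ca < Sb < H < Se < Cl.

Ca, Sb, H, Se, Cl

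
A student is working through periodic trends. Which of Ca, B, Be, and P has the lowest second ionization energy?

Consider each +1 ion: Ca⁺ still has 1 valence electron; B⁺ still has 2 valence electrons; Be⁺ still has 1 valence electron; P⁺ still has 4 valence electrons.
All are still removing valence electrons, so compare the +1 ions as you would atoms: IE_2 generally rises across a period (higher Z_eff) and falls down a group (larger shell), subject to the usual subshell exceptions.
Valence configurations: Ca⁺ [Ar]4s¹, B⁺ [He]2s², Be⁺ [He]2s¹, P⁺ [Ne]3s²3p².
Tabulated IE_2 (kJ/mol): Ca 1145, B 2427, Be 1757, P 1907.
Hence IE_2: Ca < Be < P < B.

Ca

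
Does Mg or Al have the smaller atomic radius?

Mg is in period 3, group 2; Al is in period 3, group 13.
Radius decreases left→right (rising Z_eff, same n) and increases top→bottom (higher n).
All lie in period 3, so atomic radius increases right to left.
So Al has the smaller atomic radius (Al < Mg).

Al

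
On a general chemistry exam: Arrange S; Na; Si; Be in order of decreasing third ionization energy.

Be, Na, S, Si

After 2 electrons have been removed, what remains? S²⁺ still has 4 valence electrons; Na²⁺ is already 1 electron into the core; Si²⁺ still has 2 valence electrons; Be²⁺ is the bare [He] core.
Pulling an electron out of a noble-gas core costs far more than removing a remaining valence electron, so Na and Be sit at the high end of IE_3.
Valence configurations: S²⁺ [Ne]3s²3p², Si²⁺ [Ne]3s².
The numbers (kJ/mol): S 3357, Na 6910, Si 3232, Be 14849.
Putting it together, IE_3: Si < S < Na < Be.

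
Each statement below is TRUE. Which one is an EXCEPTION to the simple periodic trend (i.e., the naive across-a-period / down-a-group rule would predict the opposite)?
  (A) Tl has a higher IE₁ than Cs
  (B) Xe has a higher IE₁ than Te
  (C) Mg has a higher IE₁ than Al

(C)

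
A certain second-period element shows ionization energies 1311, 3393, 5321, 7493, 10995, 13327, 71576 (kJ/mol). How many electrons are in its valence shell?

6

Look for the largest jump between consecutive ionization energies: IE7/IE6 ≈ 5.4, far larger than any earlier ratio.
That jump marks the point where a core electron is being removed. So the atom has 6 valence electrons.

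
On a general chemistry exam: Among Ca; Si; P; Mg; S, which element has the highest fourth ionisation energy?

Consider each +3 ion: Ca³⁺ is already 1 electron into the core; Si³⁺ still has 1 valence electron; P³⁺ still has 2 valence electrons; Mg³⁺ is already 1 electron into the core; S³⁺ still has 3 valence electrons.
Core electrons are held far more tightly than valence electrons, so Ca and Mg top the IE_4 order.
Valence configurations: Si³⁺ [Ne]3s¹, P³⁺ [Ne]3s², S³⁺ [Ne]3s²3p¹.
S³⁺ loses a lone 3p electron whereas P³⁺ must break into a filled 3s² pair, so IE_4(P) > IE_4(S) even though S has the higher nuclear charge.
Approximate IE_4 values (kJ/mol): Ca 6491, Si 4356, P 4964, Mg 10543, S 4556.
Hence IE_4: Si < S < P < Ca < Mg.

Mg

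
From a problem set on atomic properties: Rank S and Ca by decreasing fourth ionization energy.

The fourth ionization energy removes an electron from the +3 ion. For each element: S³⁺ still has 3 valence electrons; Ca³⁺ is already 1 electron into the core.
Breaking into a closed-shell core is much more expensive than removing a leftover valence electron — Ca has the largest IE_4 here.
The numbers (kJ/mol): S 4556, Ca 6491.
Putting it together, IE_4: S < Ca.

Ca > S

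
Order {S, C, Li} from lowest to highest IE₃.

S < C < Li

Consider each +2 ion: S²⁺ still has 4 valence electrons; C²⁺ still has 2 valence electrons; Li²⁺ is already 1 electron into the core.
Pulling an electron out of a noble-gas core costs far more than removing a remaining valence electron, so Li sits at the high end of IE_3.
Valence configurations: S²⁺ [Ne]3s²3p², C²⁺ [He]2s².
Tabulated IE_3 (kJ/mol): S 3357, C 4620, Li 11815.
Hence IE_3: S < C < Li.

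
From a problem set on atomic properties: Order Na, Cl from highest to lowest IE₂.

Na > Cl

After 1 electron has been removed, what remains? Na⁺ is the bare [Ne] core; Cl⁺ still has 6 valence electrons.
Breaking into a closed-shell core is much more expensive than removing a leftover valence electron — Na has the largest IE_2 here.
The numbers (kJ/mol): Na 4562, Cl 2298.
Hence IE_2: Cl < Na.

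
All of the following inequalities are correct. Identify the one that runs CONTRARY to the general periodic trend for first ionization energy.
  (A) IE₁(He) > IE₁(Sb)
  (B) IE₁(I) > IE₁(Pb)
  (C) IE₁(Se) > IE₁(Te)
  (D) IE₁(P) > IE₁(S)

The general trend: first ionization energy increases across a period and decreases down a group.
(A) He (period 1, group 18) vs Sb (period 5, group 15): the stated order agrees with the simple trend.
(B) I (period 5, group 17) vs Pb (period 6, group 14): the stated order agrees with the simple trend.
(C) Se (period 4, group 16) vs Te (period 5, group 16): the stated order agrees with the simple trend.
(D) P (period 3, group 15) vs S (period 3, group 16): the stated order contradicts the simple trend.
The exception is (D): S (3p⁴) ionizes more easily than half-filled P (3p³) because the paired 3p electron in S is pushed out by e⁻–e⁻ repulsion.

(D)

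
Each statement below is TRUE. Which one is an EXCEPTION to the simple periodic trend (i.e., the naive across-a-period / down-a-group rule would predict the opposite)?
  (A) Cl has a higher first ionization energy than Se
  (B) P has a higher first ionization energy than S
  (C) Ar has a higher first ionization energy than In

(B)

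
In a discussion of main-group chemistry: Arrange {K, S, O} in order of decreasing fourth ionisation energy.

After 3 electrons have been removed, what remains? K³⁺ is already 2 electrons into the core; S³⁺ still has 3 valence electrons; O³⁺ still has 3 valence electrons.
Usually core removal costs more than valence removal, but here the competition is close: a tightly held n=2 valence electron can cost more to remove than an n=3 core electron, so the actual values have to decide it.
Valence configurations: S³⁺ [Ne]3s²3p¹, O³⁺ [He]2s²2p¹.
The numbers (kJ/mol): K 5877, S 4556, O 7469.
Hence IE_4: S < K < O.

O, K, S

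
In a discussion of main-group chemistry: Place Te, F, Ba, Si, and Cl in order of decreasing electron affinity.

Cl > F > Te > Si > Ba

Atoms with high Z_eff and room in the valence shell (especially the halogens) have the most exothermic electron affinities.
Here both period and group differ, so the two effects have to be weighed against each other.
Si > Ba: both effects reinforce here, so Si is clearly the higher of the two.
Te > Si: the two effects oppose for this pair; the across-period effect wins (190 vs 134 kJ/mol).
F > Te: relative to Te, both the across-period and down-group shifts push F's electron affinity up.
Cl > F: this pair runs against the simple trend — see the exception note.
Note the exception: Cl has a higher electron affinity than F, contrary to the simple trend — F's small 2p subshell makes the incoming electron feel strong e⁻–e⁻ repulsion, so Cl actually releases more energy on gaining an electron.
Tabulated electron affinity (kJ/mol): F 328, Si 134, Cl 349, Te 190, Ba 14.
So from highest to lowest: Cl > F > Te > Si > Ba.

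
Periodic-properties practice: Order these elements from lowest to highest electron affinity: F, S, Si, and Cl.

Si, S, F, Cl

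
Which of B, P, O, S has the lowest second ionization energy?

P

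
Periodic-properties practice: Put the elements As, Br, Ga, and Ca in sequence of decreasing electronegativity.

Ca is in period 4, group 2; Ga is in period 4, group 13; As is in period 4, group 15; Br is in period 4, group 17.
Smaller atoms with higher effective nuclear charge are more electronegative.
All lie in period 4, so electronegativity increases left to right.
So from highest to lowest: Br > As > Ga > Ca.

Br, As, Ga, Ca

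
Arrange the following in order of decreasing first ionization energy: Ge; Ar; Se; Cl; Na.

Na is in period 3, group 1; Cl is in period 3, group 17; Ar is in period 3, group 18; Ge is in period 4, group 14; Se is in period 4, group 16.
IE₁ increases left→right with effective nuclear charge and decreases top→bottom as the valence shell moves farther out.
These span different periods and groups, so the two trends combine.
Ge > Na: the two effects oppose for this pair; the across-period effect wins (762 vs 496 kJ/mol).
Se > Ge: both are in period 4; the period trend gives Se the larger value.
Cl > Se: both effects reinforce here, so Cl is clearly the higher of the two.
Ar > Cl: both are in period 3; the period trend gives Ar the larger value.
For reference (kJ/mol): Na 496, Cl 1251, Ar 1521, Ge 762, Se 941.
So from highest to lowest: Ar > Cl > Se > Ge > Na.

Ar > Cl > Se > Ge > Na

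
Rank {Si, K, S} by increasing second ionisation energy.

IE_2 is the cost of taking one more electron from the +1 cation: Si⁺ still has 3 valence electrons; K⁺ is the bare [Ar] core; S⁺ still has 5 valence electrons.
Core electrons are held far more tightly than valence electrons, so K tops the IE_2 order.
Valence configurations: Si⁺ [Ne]3s²3p¹, S⁺ [Ne]3s²3p³.
The numbers (kJ/mol): Si 1577, K 3052, S 2252.
So the second ionization energies run Si < S < K.

Si < S < K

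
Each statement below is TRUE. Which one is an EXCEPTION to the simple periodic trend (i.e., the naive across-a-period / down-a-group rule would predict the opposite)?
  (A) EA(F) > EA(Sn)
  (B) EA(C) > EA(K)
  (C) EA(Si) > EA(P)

(C)

The general trend: electron affinity increases across a period and decreases down a group.
(A) F (period 2, group 17) vs Sn (period 5, group 14): the stated order agrees with the simple trend.
(B) C (period 2, group 14) vs K (period 4, group 1): the stated order agrees with the simple trend.
(C) Si (period 3, group 14) vs P (period 3, group 15): the stated order contradicts the simple trend.
The exception is (C): adding an electron to P's half-filled 3p³ is unfavourable, so Si (3p²) has the more exothermic EA.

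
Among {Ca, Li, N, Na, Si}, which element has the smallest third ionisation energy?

Si

IE_3 is the cost of taking one more electron from the +2 cation: Ca²⁺ is the bare [Ar] core; Li²⁺ is already 1 electron into the core; N²⁺ still has 3 valence electrons; Na²⁺ is already 1 electron into the core; Si²⁺ still has 2 valence electrons.
Core electrons are held far more tightly than valence electrons, so Ca, Na and Li top the IE_3 order.
Valence configurations: N²⁺ [He]2s²2p¹, Si²⁺ [Ne]3s².
Tabulated IE_3 (kJ/mol): Ca 4912, Li 11815, N 4578, Na 6910, Si 3232.
So the third ionization energies run Si < N < Ca < Na < Li.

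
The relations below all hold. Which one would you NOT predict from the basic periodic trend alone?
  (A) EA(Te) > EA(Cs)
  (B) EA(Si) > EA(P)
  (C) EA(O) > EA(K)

(B)

The general trend: electron affinity increases across a period and decreases down a group.
(A) Te (period 5, group 16) vs Cs (period 6, group 1): the stated order agrees with the simple trend.
(B) Si (period 3, group 14) vs P (period 3, group 15): the stated order contradicts the simple trend.
(C) O (period 2, group 16) vs K (period 4, group 1): the stated order agrees with the simple trend.
The exception is (B): adding an electron to P's half-filled 3p³ is unfavourable, so Si (3p²) has the more exothermic EA.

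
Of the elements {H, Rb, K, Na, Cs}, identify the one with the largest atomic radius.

H is in period 1, group 1; Na is in period 3, group 1; K is in period 4, group 1; Rb is in period 5, group 1; Cs is in period 6, group 1.
Atomic radius shrinks across a period as nuclear charge pulls the same shell inward, and grows down a group as new shells are added.
All are in group 1, so atomic radius increases down the group.
The largest atomic radius among these belongs to Cs.

Cs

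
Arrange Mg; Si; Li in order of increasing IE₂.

Mg < Si < Li

IE_2 is the cost of taking one more electron from the +1 cation: Mg⁺ still has 1 valence electron; Si⁺ still has 3 valence electrons; Li⁺ is the bare [He] core.
Pulling an electron out of a noble-gas core costs far more than removing a remaining valence electron, so Li sits at the high end of IE_2.
Valence configurations: Mg⁺ [Ne]3s¹, Si⁺ [Ne]3s²3p¹.
The numbers (kJ/mol): Mg 1451, Si 1577, Li 7298.
Overall IE_2 order: Mg < Si < Li.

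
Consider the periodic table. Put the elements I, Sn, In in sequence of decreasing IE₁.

I > Sn > In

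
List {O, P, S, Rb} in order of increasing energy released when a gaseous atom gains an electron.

O is in period 2, group 16; P is in period 3, group 15; S is in period 3, group 16; Rb is in period 5, group 1.
Electron affinity generally becomes more exothermic across a period toward the halogens and less exothermic down a group.
Neither a single period nor a single group — weigh both effects.
P > Rb: relative to Rb, both the across-period and down-group shifts push P's electron affinity up.
O > P: relative to P, both the across-period and down-group shifts push O's electron affinity up.
S > O: this pair runs against the simple trend — see the exception note.
Note the exception: S has a higher electron affinity than O, contrary to the simple trend — the compact 2p subshell of O repels the added electron more than S's larger 3p does.
Approximate values (kJ/mol): O 141, P 72, S 200, Rb 47.
So from lowest to highest: Rb < P < O < S.

Rb < P < O < S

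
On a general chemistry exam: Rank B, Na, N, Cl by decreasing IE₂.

The second ionization energy removes an electron from the +1 ion. For each element: B⁺ still has 2 valence electrons; Na⁺ is the bare [Ne] core; N⁺ still has 4 valence electrons; Cl⁺ still has 6 valence electrons.
Core electrons are held far more tightly than valence electrons, so Na tops the IE_2 order.
Valence configurations: B⁺ [He]2s², N⁺ [He]2s²2p², Cl⁺ [Ne]3s²3p⁴.
The numbers (kJ/mol): B 2427, Na 4562, N 2856, Cl 2298.
So the second ionization energies run Cl < B < N < Na.

Na > N > B > Cl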